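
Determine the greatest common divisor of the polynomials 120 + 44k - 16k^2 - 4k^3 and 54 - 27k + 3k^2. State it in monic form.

By polynomial division,
  -4k^3 - 16k^2 + 44k + 120 = (-(4/3)k - 52/3)(3k^2 - 27k + 54) + (-352k + 1056)
  3k^2 - 27k + 54 = (-(3/352)k + 9/176)(-352k + 1056) + (0)
Last nonzero remainder: -352k + 1056. Dividing through by -352 gives the monic gcd k - 3.

-3 + k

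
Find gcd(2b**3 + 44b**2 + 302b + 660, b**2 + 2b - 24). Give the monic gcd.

b + 6

Apply the Euclidean algorithm:
  2b**3 + 44b**2 + 302b + 660 = (2b + 40)(b**2 + 2b - 24) + (270b + 1620)
  b**2 + 2b - 24 = ((1/270)b - 2/135)(270b + 1620) + (0)
Last nonzero remainder: 270b + 1620. Dividing through by 270 gives the monic gcd b + 6.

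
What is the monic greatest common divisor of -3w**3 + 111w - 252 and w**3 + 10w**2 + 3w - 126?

w**2 + 4w - 21

By polynomial division,
  -3w**3 + 111w - 252 = (-3)(w**3 + 10w**2 + 3w - 126) + (30w**2 + 120w - 630)
  w**3 + 10w**2 + 3w - 126 = ((1/30)w + 1/5)(30w**2 + 120w - 630) + (0)
Last nonzero remainder: 30w**2 + 120w - 630. Dividing through by 30 gives the monic gcd w**2 + 4w - 21.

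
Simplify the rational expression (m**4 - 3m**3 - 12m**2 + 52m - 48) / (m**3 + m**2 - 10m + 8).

Apply the Euclidean algorithm:
  m**4 - 3m**3 - 12m**2 + 52m - 48 = (m - 4)(m**3 + m**2 - 10m + 8) + (2m**2 + 4m - 16)
  m**3 + m**2 - 10m + 8 = ((1/2)m - 1/2)(2m**2 + 4m - 16) + (0)
Last nonzero remainder: 2m**2 + 4m - 16. Dividing through by 2 gives the monic gcd m**2 + 2m - 8.
Cancel m**2 + 2m - 8 from numerator and denominator to get the reduced form.

(m**2 - 5m + 6)/(m - 1)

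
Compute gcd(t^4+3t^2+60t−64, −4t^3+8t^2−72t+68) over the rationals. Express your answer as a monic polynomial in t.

Repeated division with remainder:
  t^4+3t^2+60t−64 = (−(1/4)t−1/2)(−4t^3+8t^2−72t+68) + (−11t^2+41t−30)
  −4t^3+8t^2−72t+68 = ((4/11)t+76/121)(−11t^2+41t−30) + (−(10508/121)t+10508/121)
  −11t^2+41t−30 = ((1331/10508)t−1815/5254)(−(10508/121)t+10508/121) + (0)
Last nonzero remainder: −(10508/121)t+10508/121. Dividing through by −10508/121 gives the monic gcd t−1.

t−1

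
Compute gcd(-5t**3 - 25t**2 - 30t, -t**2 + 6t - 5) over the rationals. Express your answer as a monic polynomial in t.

Repeated division with remainder:
  -5t**3 - 25t**2 - 30t = (5t + 55)(-t**2 + 6t - 5) + (-335t + 275)
  -t**2 + 6t - 5 = ((1/335)t - 347/22445)(-335t + 275) + (-3360/4489)
  -335t + 275 = ((300763/672)t - 246895/672)(-3360/4489) + (0)
The last nonzero remainder is the constant -3360/4489, so the polynomials are coprime and gcd = 1.

1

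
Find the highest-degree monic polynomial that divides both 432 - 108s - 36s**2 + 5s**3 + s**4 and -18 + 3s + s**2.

-18 + 3s + s**2

Repeated division with remainder:
  s**4 + 5s**3 - 36s**2 - 108s + 432 = (s**2 + 2s - 24)(s**2 + 3s - 18) + (0)
The last nonzero remainder s**2 + 3s - 18 is already monic.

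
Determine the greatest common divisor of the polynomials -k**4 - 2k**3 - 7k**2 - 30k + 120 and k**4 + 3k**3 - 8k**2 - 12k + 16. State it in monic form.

By polynomial division,
  -k**4 - 2k**3 - 7k**2 - 30k + 120 = (-1)(k**4 + 3k**3 - 8k**2 - 12k + 16) + (k**3 - 15k**2 - 42k + 136)
  k**4 + 3k**3 - 8k**2 - 12k + 16 = (k + 18)(k**3 - 15k**2 - 42k + 136) + (304k**2 + 608k - 2432)
  k**3 - 15k**2 - 42k + 136 = ((1/304)k - 17/304)(304k**2 + 608k - 2432) + (0)
Last nonzero remainder: 304k**2 + 608k - 2432. Dividing through by 304 gives the monic gcd k**2 + 2k - 8.

k**2 + 2k - 8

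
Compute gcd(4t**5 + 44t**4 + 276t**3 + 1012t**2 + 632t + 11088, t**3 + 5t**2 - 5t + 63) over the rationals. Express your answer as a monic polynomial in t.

t**3 + 5t**2 - 5t + 63

Apply the Euclidean algorithm:
  4t**5 + 44t**4 + 276t**3 + 1012t**2 + 632t + 11088 = (4t**2 + 24t + 176)(t**3 + 5t**2 - 5t + 63) + (0)
The last nonzero remainder t**3 + 5t**2 - 5t + 63 is already monic.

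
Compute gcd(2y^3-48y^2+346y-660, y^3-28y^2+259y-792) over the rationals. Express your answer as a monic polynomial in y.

Apply the Euclidean algorithm:
  2y^3-48y^2+346y-660 = (2)(y^3-28y^2+259y-792) + (8y^2-172y+924)
  y^3-28y^2+259y-792 = ((1/8)y-13/16)(8y^2-172y+924) + ((15/4)y-165/4)
  8y^2-172y+924 = ((32/15)y-112/5)((15/4)y-165/4) + (0)
Last nonzero remainder: (15/4)y-165/4. Dividing through by 15/4 gives the monic gcd y-11.

y-11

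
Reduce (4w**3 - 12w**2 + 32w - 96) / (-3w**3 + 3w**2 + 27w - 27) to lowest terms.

Euclidean algorithm in ℚ[w]:
  4w**3 - 12w**2 + 32w - 96 = (-4/3)(-3w**3 + 3w**2 + 27w - 27) + (-8w**2 + 68w - 132)
  -3w**3 + 3w**2 + 27w - 27 = ((3/8)w + 45/16)(-8w**2 + 68w - 132) + (-(459/4)w + 1377/4)
  -8w**2 + 68w - 132 = ((32/459)w - 176/459)(-(459/4)w + 1377/4) + (0)
Last nonzero remainder: -(459/4)w + 1377/4. Dividing through by -459/4 gives the monic gcd w - 3.
Cancel w - 3 from numerator and denominator to get the reduced form.

(-4w**2 - 32)/(3w**2 + 6w - 9)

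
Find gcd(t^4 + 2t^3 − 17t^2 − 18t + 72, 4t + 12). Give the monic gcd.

t + 3

Apply the Euclidean algorithm:
  t^4 + 2t^3 − 17t^2 − 18t + 72 = ((1/4)t^3 − (1/4)t^2 − (7/2)t + 6)(4t + 12) + (0)
Last nonzero remainder: 4t + 12. Dividing through by 4 gives the monic gcd t + 3.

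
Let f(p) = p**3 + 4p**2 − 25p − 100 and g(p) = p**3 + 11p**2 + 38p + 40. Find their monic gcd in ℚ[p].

p**2 + 9p + 20

Repeated division with remainder:
  p**3 + 4p**2 − 25p − 100 = (p**3 + 11p**2 + 38p + 40) + (−7p**2 − 63p − 140)
  p**3 + 11p**2 + 38p + 40 = (−(1/7)p − 2/7)(−7p**2 − 63p − 140) + (0)
Last nonzero remainder: −7p**2 − 63p − 140. Dividing through by −7 gives the monic gcd p**2 + 9p + 20.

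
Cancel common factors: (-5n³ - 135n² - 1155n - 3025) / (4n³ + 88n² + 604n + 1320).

Euclidean algorithm in ℚ[n]:
  -5n³ - 135n² - 1155n - 3025 = (-5/4)(4n³ + 88n² + 604n + 1320) + (-25n² - 400n - 1375)
  4n³ + 88n² + 604n + 1320 = (-(4/25)n - 24/25)(-25n² - 400n - 1375) + (0)
Last nonzero remainder: -25n² - 400n - 1375. Dividing through by -25 gives the monic gcd n² + 16n + 55.
Cancel n² + 16n + 55 from numerator and denominator to get the reduced form.

(-5n - 55)/(4n + 24)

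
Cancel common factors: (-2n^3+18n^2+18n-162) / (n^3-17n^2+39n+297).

Apply the Euclidean algorithm:
  -2n^3+18n^2+18n-162 = (-2)(n^3-17n^2+39n+297) + (-16n^2+96n+432)
  n^3-17n^2+39n+297 = (-(1/16)n+11/16)(-16n^2+96n+432) + (0)
Last nonzero remainder: -16n^2+96n+432. Dividing through by -16 gives the monic gcd n^2-6n-27.
Cancel n^2-6n-27 from numerator and denominator to get the reduced form.

(-2n+6)/(n-11)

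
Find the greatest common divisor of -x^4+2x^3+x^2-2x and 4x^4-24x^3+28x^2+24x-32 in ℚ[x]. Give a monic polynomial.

x^3-2x^2-x+2

By polynomial division,
  -x^4+2x^3+x^2-2x = (-1/4)(4x^4-24x^3+28x^2+24x-32) + (-4x^3+8x^2+4x-8)
  4x^4-24x^3+28x^2+24x-32 = (-x+4)(-4x^3+8x^2+4x-8) + (0)
Last nonzero remainder: -4x^3+8x^2+4x-8. Dividing through by -4 gives the monic gcd x^3-2x^2-x+2.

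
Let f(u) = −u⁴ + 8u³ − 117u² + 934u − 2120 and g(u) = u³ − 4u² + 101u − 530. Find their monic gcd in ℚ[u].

u³ − 4u² + 101u − 530

Apply the Euclidean algorithm:
  −u⁴ + 8u³ − 117u² + 934u − 2120 = (−u + 4)(u³ − 4u² + 101u − 530) + (0)
The last nonzero remainder u³ − 4u² + 101u − 530 is already monic.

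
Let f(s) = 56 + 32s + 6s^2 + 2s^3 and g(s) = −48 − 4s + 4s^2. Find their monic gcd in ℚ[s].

Apply the Euclidean algorithm:
  2s^3 + 6s^2 + 32s + 56 = ((1/2)s + 2)(4s^2 − 4s − 48) + (64s + 152)
  4s^2 − 4s − 48 = ((1/16)s − 27/128)(64s + 152) + (−255/16)
  64s + 152 = (−(1024/255)s − 2432/255)(−255/16) + (0)
The last nonzero remainder is the constant −255/16, so the polynomials are coprime and gcd = 1.

1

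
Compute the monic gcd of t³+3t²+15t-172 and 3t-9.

Repeated division with remainder:
  t³+3t²+15t-172 = ((1/3)t²+2t+11)(3t-9) + (-73)
  3t-9 = (-(3/73)t+9/73)(-73) + (0)
The last nonzero remainder is the constant -73, so the polynomials are coprime and gcd = 1.

1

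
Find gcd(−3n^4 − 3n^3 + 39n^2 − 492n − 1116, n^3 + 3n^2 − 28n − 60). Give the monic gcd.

n^2 + 8n + 12

Repeated division with remainder:
  −3n^4 − 3n^3 + 39n^2 − 492n − 1116 = (−3n + 6)(n^3 + 3n^2 − 28n − 60) + (−63n^2 − 504n − 756)
  n^3 + 3n^2 − 28n − 60 = (−(1/63)n + 5/63)(−63n^2 − 504n − 756) + (0)
Last nonzero remainder: −63n^2 − 504n − 756. Dividing through by −63 gives the monic gcd n^2 + 8n + 12.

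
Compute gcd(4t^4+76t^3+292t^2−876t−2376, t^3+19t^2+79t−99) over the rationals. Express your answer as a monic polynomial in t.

t^2+20t+99

Apply the Euclidean algorithm:
  4t^4+76t^3+292t^2−876t−2376 = (4t)(t^3+19t^2+79t−99) + (−24t^2−480t−2376)
  t^3+19t^2+79t−99 = (−(1/24)t+1/24)(−24t^2−480t−2376) + (0)
Last nonzero remainder: −24t^2−480t−2376. Dividing through by −24 gives the monic gcd t^2+20t+99.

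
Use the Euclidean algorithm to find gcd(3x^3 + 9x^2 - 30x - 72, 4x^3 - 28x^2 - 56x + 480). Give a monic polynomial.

x + 4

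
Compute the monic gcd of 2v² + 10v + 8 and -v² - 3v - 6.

1

Apply the Euclidean algorithm:
  2v² + 10v + 8 = (-2)(-v² - 3v - 6) + (4v - 4)
  -v² - 3v - 6 = (-(1/4)v - 1)(4v - 4) + (-10)
  4v - 4 = (-(2/5)v + 2/5)(-10) + (0)
The last nonzero remainder is the constant -10, so the polynomials are coprime and gcd = 1.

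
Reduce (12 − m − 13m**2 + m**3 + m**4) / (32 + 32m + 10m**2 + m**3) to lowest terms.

Euclidean algorithm in ℚ[m]:
  m**4 + m**3 − 13m**2 − m + 12 = (m − 9)(m**3 + 10m**2 + 32m + 32) + (45m**2 + 255m + 300)
  m**3 + 10m**2 + 32m + 32 = ((1/45)m + 13/135)(45m**2 + 255m + 300) + ((7/9)m + 28/9)
  45m**2 + 255m + 300 = ((405/7)m + 675/7)((7/9)m + 28/9) + (0)
Last nonzero remainder: (7/9)m + 28/9. Dividing through by 7/9 gives the monic gcd m + 4.
Cancel m + 4 from numerator and denominator to get the reduced form.

(3 − m − 3m**2 + m**3)/(8 + 6m + m**2)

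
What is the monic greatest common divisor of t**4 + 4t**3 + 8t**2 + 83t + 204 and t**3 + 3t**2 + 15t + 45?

t + 3

Apply the Euclidean algorithm:
  t**4 + 4t**3 + 8t**2 + 83t + 204 = (t + 1)(t**3 + 3t**2 + 15t + 45) + (-10t**2 + 23t + 159)
  t**3 + 3t**2 + 15t + 45 = (-(1/10)t - 53/100)(-10t**2 + 23t + 159) + ((4309/100)t + 12927/100)
  -10t**2 + 23t + 159 = (-(1000/4309)t + 5300/4309)((4309/100)t + 12927/100) + (0)
Last nonzero remainder: (4309/100)t + 12927/100. Dividing through by 4309/100 gives the monic gcd t + 3.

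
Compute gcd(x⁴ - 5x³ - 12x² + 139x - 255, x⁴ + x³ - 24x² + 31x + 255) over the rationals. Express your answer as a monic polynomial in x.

Repeated division with remainder:
  x⁴ - 5x³ - 12x² + 139x - 255 = (x⁴ + x³ - 24x² + 31x + 255) + (-6x³ + 12x² + 108x - 510)
  x⁴ + x³ - 24x² + 31x + 255 = (-(1/6)x - 1/2)(-6x³ + 12x² + 108x - 510) + (0)
Last nonzero remainder: -6x³ + 12x² + 108x - 510. Dividing through by -6 gives the monic gcd x³ - 2x² - 18x + 85.

x³ - 2x² - 18x + 85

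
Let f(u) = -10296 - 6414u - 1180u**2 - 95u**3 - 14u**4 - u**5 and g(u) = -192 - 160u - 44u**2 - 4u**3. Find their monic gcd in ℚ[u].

Repeated division with remainder:
  -u**5 - 14u**4 - 95u**3 - 1180u**2 - 6414u - 10296 = ((1/4)u**2 + (3/4)u + 11/2)(-4u**3 - 44u**2 - 160u - 192) + (-770u**2 - 5390u - 9240)
  -4u**3 - 44u**2 - 160u - 192 = ((2/385)u + 8/385)(-770u**2 - 5390u - 9240) + (0)
Last nonzero remainder: -770u**2 - 5390u - 9240. Dividing through by -770 gives the monic gcd u**2 + 7u + 12.

12 + 7u + u**2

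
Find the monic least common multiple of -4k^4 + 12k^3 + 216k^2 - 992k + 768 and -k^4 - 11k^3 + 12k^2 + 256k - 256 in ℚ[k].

Apply the Euclidean algorithm:
  -4k^4 + 12k^3 + 216k^2 - 992k + 768 = (4)(-k^4 - 11k^3 + 12k^2 + 256k - 256) + (56k^3 + 168k^2 - 2016k + 1792)
  -k^4 - 11k^3 + 12k^2 + 256k - 256 = (-(1/56)k - 1/7)(56k^3 + 168k^2 - 2016k + 1792) + (0)
Last nonzero remainder: 56k^3 + 168k^2 - 2016k + 1792. Dividing through by 56 gives the monic gcd k^3 + 3k^2 - 36k + 32.
Then lcm(f, g) = f·g / gcd(f, g); expanding and making the result monic gives the answer.

k^5 + 5k^4 - 78k^3 - 184k^2 + 1792k - 1536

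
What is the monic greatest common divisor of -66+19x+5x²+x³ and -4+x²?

-2+x

Repeated division with remainder:
  x³+5x²+19x-66 = (x+5)(x²-4) + (23x-46)
  x²-4 = ((1/23)x+2/23)(23x-46) + (0)
Last nonzero remainder: 23x-46. Dividing through by 23 gives the monic gcd x-2.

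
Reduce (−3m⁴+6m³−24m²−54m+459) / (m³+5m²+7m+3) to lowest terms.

Apply the Euclidean algorithm:
  −3m⁴+6m³−24m²−54m+459 = (−3m+21)(m³+5m²+7m+3) + (−108m²−192m+396)
  m³+5m²+7m+3 = (−(1/108)m−29/972)(−108m²−192m+396) + ((400/81)m+400/27)
  −108m²−192m+396 = (−(2187/100)m+2673/100)((400/81)m+400/27) + (0)
Last nonzero remainder: (400/81)m+400/27. Dividing through by 400/81 gives the monic gcd m+3.
Cancel m+3 from numerator and denominator to get the reduced form.

(−3m³+15m²−69m+153)/(m²+2m+1)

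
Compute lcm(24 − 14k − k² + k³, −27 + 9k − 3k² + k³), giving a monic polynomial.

Repeated division with remainder:
  k³ − k² − 14k + 24 = (k³ − 3k² + 9k − 27) + (2k² − 23k + 51)
  k³ − 3k² + 9k − 27 = ((1/2)k + 17/4)(2k² − 23k + 51) + ((325/4)k − 975/4)
  2k² − 23k + 51 = ((8/325)k − 68/325)((325/4)k − 975/4) + (0)
Last nonzero remainder: (325/4)k − 975/4. Dividing through by 325/4 gives the monic gcd k − 3.
Then lcm(f, g) = f·g / gcd(f, g); expanding and making the result monic gives the answer.

216 − 126k + 15k² − 5k³ − k⁴ + k⁵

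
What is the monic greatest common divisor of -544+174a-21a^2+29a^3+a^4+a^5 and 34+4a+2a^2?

17+2a+a^2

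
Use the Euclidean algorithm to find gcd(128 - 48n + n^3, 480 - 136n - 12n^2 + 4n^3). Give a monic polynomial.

Euclidean algorithm in ℚ[n]:
  n^3 - 48n + 128 = (1/4)(4n^3 - 12n^2 - 136n + 480) + (3n^2 - 14n + 8)
  4n^3 - 12n^2 - 136n + 480 = ((4/3)n + 20/9)(3n^2 - 14n + 8) + (-(1040/9)n + 4160/9)
  3n^2 - 14n + 8 = (-(27/1040)n + 9/520)(-(1040/9)n + 4160/9) + (0)
Last nonzero remainder: -(1040/9)n + 4160/9. Dividing through by -1040/9 gives the monic gcd n - 4.

-4 + n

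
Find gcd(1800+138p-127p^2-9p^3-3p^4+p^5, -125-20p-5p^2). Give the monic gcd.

Euclidean algorithm in ℚ[p]:
  p^5-3p^4-9p^3-127p^2+138p+1800 = (-(1/5)p^3+(7/5)p^2+(6/5)p-72/5)(-5p^2-20p-125) + (0)
Last nonzero remainder: -5p^2-20p-125. Dividing through by -5 gives the monic gcd p^2+4p+25.

25+4p+p^2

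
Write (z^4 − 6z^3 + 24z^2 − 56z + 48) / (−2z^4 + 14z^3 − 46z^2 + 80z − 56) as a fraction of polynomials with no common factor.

Repeated division with remainder:
  z^4 − 6z^3 + 24z^2 − 56z + 48 = (−1/2)(−2z^4 + 14z^3 − 46z^2 + 80z − 56) + (z^3 + z^2 − 16z + 20)
  −2z^4 + 14z^3 − 46z^2 + 80z − 56 = (−2z + 16)(z^3 + z^2 − 16z + 20) + (−94z^2 + 376z − 376)
  z^3 + z^2 − 16z + 20 = (−(1/94)z − 5/94)(−94z^2 + 376z − 376) + (0)
Last nonzero remainder: −94z^2 + 376z − 376. Dividing through by −94 gives the monic gcd z^2 − 4z + 4.
Cancel z^2 − 4z + 4 from numerator and denominator to get the reduced form.

(−z^2 + 2z − 12)/(2z^2 − 6z + 14)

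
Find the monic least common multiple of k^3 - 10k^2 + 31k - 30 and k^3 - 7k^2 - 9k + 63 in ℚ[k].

k^5 - 14k^4 + 50k^3 + 56k^2 - 531k + 630

By polynomial division,
  k^3 - 10k^2 + 31k - 30 = (k^3 - 7k^2 - 9k + 63) + (-3k^2 + 40k - 93)
  k^3 - 7k^2 - 9k + 63 = (-(1/3)k - 19/9)(-3k^2 + 40k - 93) + ((400/9)k - 400/3)
  -3k^2 + 40k - 93 = (-(27/400)k + 279/400)((400/9)k - 400/3) + (0)
Last nonzero remainder: (400/9)k - 400/3. Dividing through by 400/9 gives the monic gcd k - 3.
Then lcm(f, g) = f·g / gcd(f, g); expanding and making the result monic gives the answer.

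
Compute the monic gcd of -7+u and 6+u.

1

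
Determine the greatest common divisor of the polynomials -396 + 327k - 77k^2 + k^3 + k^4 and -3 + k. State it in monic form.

By polynomial division,
  k^4 + k^3 - 77k^2 + 327k - 396 = (k^3 + 4k^2 - 65k + 132)(k - 3) + (0)
The last nonzero remainder k - 3 is already monic.

-3 + k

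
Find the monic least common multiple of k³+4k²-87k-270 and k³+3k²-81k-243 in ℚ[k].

Repeated division with remainder:
  k³+4k²-87k-270 = (k³+3k²-81k-243) + (k²-6k-27)
  k³+3k²-81k-243 = (k+9)(k²-6k-27) + (0)
The last nonzero remainder k²-6k-27 is already monic.
Then lcm(f, g) = f·g / gcd(f, g); expanding and making the result monic gives the answer.

k⁴+13k³-51k²-1053k-2430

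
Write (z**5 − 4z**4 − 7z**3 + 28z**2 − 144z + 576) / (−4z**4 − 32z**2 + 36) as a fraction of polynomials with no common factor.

By polynomial division,
  z**5 − 4z**4 − 7z**3 + 28z**2 − 144z + 576 = (−(1/4)z + 1)(−4z**4 − 32z**2 + 36) + (−15z**3 + 60z**2 − 135z + 540)
  −4z**4 − 32z**2 + 36 = ((4/15)z + 16/15)(−15z**3 + 60z**2 − 135z + 540) + (−60z**2 − 540)
  −15z**3 + 60z**2 − 135z + 540 = ((1/4)z − 1)(−60z**2 − 540) + (0)
Last nonzero remainder: −60z**2 − 540. Dividing through by −60 gives the monic gcd z**2 + 9.
Cancel z**2 + 9 from numerator and denominator to get the reduced form.

(−z**3 + 4z**2 + 16z − 64)/(4z**2 − 4)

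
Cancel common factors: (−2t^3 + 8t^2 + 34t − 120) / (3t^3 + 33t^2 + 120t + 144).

(−2t^2 + 16t − 30)/(3t^2 + 21t + 36)

Euclidean algorithm in ℚ[t]:
  −2t^3 + 8t^2 + 34t − 120 = (−2/3)(3t^3 + 33t^2 + 120t + 144) + (30t^2 + 114t − 24)
  3t^3 + 33t^2 + 120t + 144 = ((1/10)t + 18/25)(30t^2 + 114t − 24) + ((1008/25)t + 4032/25)
  30t^2 + 114t − 24 = ((125/168)t − 25/168)((1008/25)t + 4032/25) + (0)
Last nonzero remainder: (1008/25)t + 4032/25. Dividing through by 1008/25 gives the monic gcd t + 4.
Cancel t + 4 from numerator and denominator to get the reduced form.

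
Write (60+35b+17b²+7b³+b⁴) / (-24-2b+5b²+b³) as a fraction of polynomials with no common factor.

By polynomial division,
  b⁴+7b³+17b²+35b+60 = (b+2)(b³+5b²-2b-24) + (9b²+63b+108)
  b³+5b²-2b-24 = ((1/9)b-2/9)(9b²+63b+108) + (0)
Last nonzero remainder: 9b²+63b+108. Dividing through by 9 gives the monic gcd b²+7b+12.
Cancel b²+7b+12 from numerator and denominator to get the reduced form.

(5+b²)/(-2+b)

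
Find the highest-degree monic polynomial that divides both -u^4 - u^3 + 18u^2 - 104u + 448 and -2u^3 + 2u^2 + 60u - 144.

u - 4

Repeated division with remainder:
  -u^4 - u^3 + 18u^2 - 104u + 448 = ((1/2)u + 1)(-2u^3 + 2u^2 + 60u - 144) + (-14u^2 - 92u + 592)
  -2u^3 + 2u^2 + 60u - 144 = ((1/7)u - 53/49)(-14u^2 - 92u + 592) + (-(6080/49)u + 24320/49)
  -14u^2 - 92u + 592 = ((343/3040)u + 1813/1520)(-(6080/49)u + 24320/49) + (0)
Last nonzero remainder: -(6080/49)u + 24320/49. Dividing through by -6080/49 gives the monic gcd u - 4.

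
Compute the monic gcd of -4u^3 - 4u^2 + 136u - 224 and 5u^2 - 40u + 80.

Euclidean algorithm in ℚ[u]:
  -4u^3 - 4u^2 + 136u - 224 = (-(4/5)u - 36/5)(5u^2 - 40u + 80) + (-88u + 352)
  5u^2 - 40u + 80 = (-(5/88)u + 5/22)(-88u + 352) + (0)
Last nonzero remainder: -88u + 352. Dividing through by -88 gives the monic gcd u - 4.

u - 4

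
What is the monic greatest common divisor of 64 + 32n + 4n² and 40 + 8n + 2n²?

Apply the Euclidean algorithm:
  4n² + 32n + 64 = (2)(2n² + 8n + 40) + (16n - 16)
  2n² + 8n + 40 = ((1/8)n + 5/8)(16n - 16) + (50)
  16n - 16 = ((8/25)n - 8/25)(50) + (0)
The last nonzero remainder is the constant 50, so the polynomials are coprime and gcd = 1.

1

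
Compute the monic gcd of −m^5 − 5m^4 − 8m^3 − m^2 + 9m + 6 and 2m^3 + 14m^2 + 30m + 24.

m^2 + 3m + 3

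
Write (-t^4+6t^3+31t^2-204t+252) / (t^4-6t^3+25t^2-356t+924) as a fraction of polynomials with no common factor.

(-t^2-4t+12)/(t^2+4t+44)

Repeated division with remainder:
  -t^4+6t^3+31t^2-204t+252 = (-1)(t^4-6t^3+25t^2-356t+924) + (56t^2-560t+1176)
  t^4-6t^3+25t^2-356t+924 = ((1/56)t^2+(1/14)t+11/14)(56t^2-560t+1176) + (0)
Last nonzero remainder: 56t^2-560t+1176. Dividing through by 56 gives the monic gcd t^2-10t+21.
Cancel t^2-10t+21 from numerator and denominator to get the reduced form.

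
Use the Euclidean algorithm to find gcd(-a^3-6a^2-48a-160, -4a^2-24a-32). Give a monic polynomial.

a+4

By polynomial division,
  -a^3-6a^2-48a-160 = ((1/4)a)(-4a^2-24a-32) + (-40a-160)
  -4a^2-24a-32 = ((1/10)a+1/5)(-40a-160) + (0)
Last nonzero remainder: -40a-160. Dividing through by -40 gives the monic gcd a+4.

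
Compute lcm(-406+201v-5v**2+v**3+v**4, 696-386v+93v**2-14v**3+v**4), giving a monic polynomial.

Repeated division with remainder:
  v**4+v**3-5v**2+201v-406 = (v**4-14v**3+93v**2-386v+696) + (15v**3-98v**2+587v-1102)
  v**4-14v**3+93v**2-386v+696 = ((1/15)v-112/225)(15v**3-98v**2+587v-1102) + ((1144/225)v**2-(4576/225)v+33176/225)
  15v**3-98v**2+587v-1102 = ((3375/1144)v-4275/572)((1144/225)v**2-(4576/225)v+33176/225) + (0)
Last nonzero remainder: (1144/225)v**2-(4576/225)v+33176/225. Dividing through by 1144/225 gives the monic gcd v**2-4v+29.
Then lcm(f, g) = f·g / gcd(f, g); expanding and making the result monic gives the answer.

-9744+8884v-2536v**2+275v**3+9v**4-9v**5+v**6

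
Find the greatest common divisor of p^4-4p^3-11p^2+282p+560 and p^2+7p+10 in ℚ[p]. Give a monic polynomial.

p^2+7p+10

Apply the Euclidean algorithm:
  p^4-4p^3-11p^2+282p+560 = (p^2-11p+56)(p^2+7p+10) + (0)
The last nonzero remainder p^2+7p+10 is already monic.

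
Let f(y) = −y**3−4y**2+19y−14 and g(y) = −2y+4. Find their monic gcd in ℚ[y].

y−2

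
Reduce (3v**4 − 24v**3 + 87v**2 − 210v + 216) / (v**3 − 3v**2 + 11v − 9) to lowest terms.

(3v**2 − 18v + 24)/(v − 1)

Euclidean algorithm in ℚ[v]:
  3v**4 − 24v**3 + 87v**2 − 210v + 216 = (3v − 15)(v**3 − 3v**2 + 11v − 9) + (9v**2 − 18v + 81)
  v**3 − 3v**2 + 11v − 9 = ((1/9)v − 1/9)(9v**2 − 18v + 81) + (0)
Last nonzero remainder: 9v**2 − 18v + 81. Dividing through by 9 gives the monic gcd v**2 − 2v + 9.
Cancel v**2 − 2v + 9 from numerator and denominator to get the reduced form.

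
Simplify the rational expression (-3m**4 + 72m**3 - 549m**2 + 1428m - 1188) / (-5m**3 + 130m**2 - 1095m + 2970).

(3m**2 - 12m + 12)/(5m - 30)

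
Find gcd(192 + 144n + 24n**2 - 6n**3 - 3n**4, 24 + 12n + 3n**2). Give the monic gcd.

Apply the Euclidean algorithm:
  -3n**4 - 6n**3 + 24n**2 + 144n + 192 = (-n**2 + 2n + 8)(3n**2 + 12n + 24) + (0)
Last nonzero remainder: 3n**2 + 12n + 24. Dividing through by 3 gives the monic gcd n**2 + 4n + 8.

8 + 4n + n**2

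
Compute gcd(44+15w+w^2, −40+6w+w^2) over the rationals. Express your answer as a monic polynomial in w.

1

Euclidean algorithm in ℚ[w]:
  w^2+15w+44 = (w^2+6w−40) + (9w+84)
  w^2+6w−40 = ((1/9)w−10/27)(9w+84) + (−80/9)
  9w+84 = (−(81/80)w−189/20)(−80/9) + (0)
The last nonzero remainder is the constant −80/9, so the polynomials are coprime and gcd = 1.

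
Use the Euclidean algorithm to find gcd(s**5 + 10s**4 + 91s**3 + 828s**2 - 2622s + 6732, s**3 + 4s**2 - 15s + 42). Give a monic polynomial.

s**2 - 3s + 6

Euclidean algorithm in ℚ[s]:
  s**5 + 10s**4 + 91s**3 + 828s**2 - 2622s + 6732 = (s**2 + 6s + 82)(s**3 + 4s**2 - 15s + 42) + (548s**2 - 1644s + 3288)
  s**3 + 4s**2 - 15s + 42 = ((1/548)s + 7/548)(548s**2 - 1644s + 3288) + (0)
Last nonzero remainder: 548s**2 - 1644s + 3288. Dividing through by 548 gives the monic gcd s**2 - 3s + 6.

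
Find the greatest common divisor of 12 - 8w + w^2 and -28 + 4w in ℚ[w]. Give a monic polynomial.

1

Apply the Euclidean algorithm:
  w^2 - 8w + 12 = ((1/4)w - 1/4)(4w - 28) + (5)
  4w - 28 = ((4/5)w - 28/5)(5) + (0)
The last nonzero remainder is the constant 5, so the polynomials are coprime and gcd = 1.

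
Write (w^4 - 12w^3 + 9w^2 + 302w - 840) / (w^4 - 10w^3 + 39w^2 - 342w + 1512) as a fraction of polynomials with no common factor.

(w^2 + w - 20)/(w^2 + 3w + 36)

Euclidean algorithm in ℚ[w]:
  w^4 - 12w^3 + 9w^2 + 302w - 840 = (w^4 - 10w^3 + 39w^2 - 342w + 1512) + (-2w^3 - 30w^2 + 644w - 2352)
  w^4 - 10w^3 + 39w^2 - 342w + 1512 = (-(1/2)w + 25/2)(-2w^3 - 30w^2 + 644w - 2352) + (736w^2 - 9568w + 30912)
  -2w^3 - 30w^2 + 644w - 2352 = (-(1/368)w - 7/92)(736w^2 - 9568w + 30912) + (0)
Last nonzero remainder: 736w^2 - 9568w + 30912. Dividing through by 736 gives the monic gcd w^2 - 13w + 42.
Cancel w^2 - 13w + 42 from numerator and denominator to get the reduced form.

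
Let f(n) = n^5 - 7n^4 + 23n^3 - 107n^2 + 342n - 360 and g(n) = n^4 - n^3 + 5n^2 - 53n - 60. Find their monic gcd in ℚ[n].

Apply the Euclidean algorithm:
  n^5 - 7n^4 + 23n^3 - 107n^2 + 342n - 360 = (n - 6)(n^4 - n^3 + 5n^2 - 53n - 60) + (12n^3 - 24n^2 + 84n - 720)
  n^4 - n^3 + 5n^2 - 53n - 60 = ((1/12)n + 1/12)(12n^3 - 24n^2 + 84n - 720) + (0)
Last nonzero remainder: 12n^3 - 24n^2 + 84n - 720. Dividing through by 12 gives the monic gcd n^3 - 2n^2 + 7n - 60.

n^3 - 2n^2 + 7n - 60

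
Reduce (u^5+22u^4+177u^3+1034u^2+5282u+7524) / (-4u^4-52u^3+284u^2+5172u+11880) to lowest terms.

(-u^3-2u^2-38u-76)/(4u^2-28u-120)

Repeated division with remainder:
  u^5+22u^4+177u^3+1034u^2+5282u+7524 = (-(1/4)u-9/4)(-4u^4-52u^3+284u^2+5172u+11880) + (131u^3+2966u^2+19889u+34254)
  -4u^4-52u^3+284u^2+5172u+11880 = (-(4/131)u+5052/17161)(131u^3+2966u^2+19889u+34254) + ((311328/17161)u^2+(6226560/17161)u+30821472/17161)
  131u^3+2966u^2+19889u+34254 = ((2248091/311328)u+2968853/155664)((311328/17161)u^2+(6226560/17161)u+30821472/17161) + (0)
Last nonzero remainder: (311328/17161)u^2+(6226560/17161)u+30821472/17161. Dividing through by 311328/17161 gives the monic gcd u^2+20u+99.
Cancel u^2+20u+99 from numerator and denominator to get the reduced form.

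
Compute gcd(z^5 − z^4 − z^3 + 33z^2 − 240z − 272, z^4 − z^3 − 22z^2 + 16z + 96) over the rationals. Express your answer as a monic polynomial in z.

z^2 − 16

By polynomial division,
  z^5 − z^4 − z^3 + 33z^2 − 240z − 272 = (z)(z^4 − z^3 − 22z^2 + 16z + 96) + (21z^3 + 17z^2 − 336z − 272)
  z^4 − z^3 − 22z^2 + 16z + 96 = ((1/21)z − 38/441)(21z^3 + 17z^2 − 336z − 272) + (−(2000/441)z^2 + 32000/441)
  21z^3 + 17z^2 − 336z − 272 = (−(9261/2000)z − 7497/2000)(−(2000/441)z^2 + 32000/441) + (0)
Last nonzero remainder: −(2000/441)z^2 + 32000/441. Dividing through by −2000/441 gives the monic gcd z^2 − 16.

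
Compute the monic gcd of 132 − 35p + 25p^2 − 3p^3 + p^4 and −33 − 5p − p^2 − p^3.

11 − 2p + p^2

Apply the Euclidean algorithm:
  p^4 − 3p^3 + 25p^2 − 35p + 132 = (−p + 4)(−p^3 − p^2 − 5p − 33) + (24p^2 − 48p + 264)
  −p^3 − p^2 − 5p − 33 = (−(1/24)p − 1/8)(24p^2 − 48p + 264) + (0)
Last nonzero remainder: 24p^2 − 48p + 264. Dividing through by 24 gives the monic gcd p^2 − 2p + 11.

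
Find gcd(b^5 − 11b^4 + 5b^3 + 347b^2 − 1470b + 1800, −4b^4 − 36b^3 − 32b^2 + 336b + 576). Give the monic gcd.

By polynomial division,
  b^5 − 11b^4 + 5b^3 + 347b^2 − 1470b + 1800 = (−(1/4)b + 5)(−4b^4 − 36b^3 − 32b^2 + 336b + 576) + (177b^3 + 591b^2 − 3006b − 1080)
  −4b^4 − 36b^3 − 32b^2 + 336b + 576 = (−(4/177)b − 1336/10443)(177b^3 + 591b^2 − 3006b − 1080) + (−(84672/3481)b^2 − (254016/3481)b + 1524096/3481)
  177b^3 + 591b^2 − 3006b − 1080 = (−(205379/28224)b − 17405/7056)(−(84672/3481)b^2 − (254016/3481)b + 1524096/3481) + (0)
Last nonzero remainder: −(84672/3481)b^2 − (254016/3481)b + 1524096/3481. Dividing through by −84672/3481 gives the monic gcd b^2 + 3b − 18.

b^2 + 3b − 18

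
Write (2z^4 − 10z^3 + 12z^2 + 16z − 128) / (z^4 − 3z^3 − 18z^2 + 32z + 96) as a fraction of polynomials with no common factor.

(2z^2 − 6z + 16)/(z^2 − z − 12)

Euclidean algorithm in ℚ[z]:
  2z^4 − 10z^3 + 12z^2 + 16z − 128 = (2)(z^4 − 3z^3 − 18z^2 + 32z + 96) + (−4z^3 + 48z^2 − 48z − 320)
  z^4 − 3z^3 − 18z^2 + 32z + 96 = (−(1/4)z − 9/4)(−4z^3 + 48z^2 − 48z − 320) + (78z^2 − 156z − 624)
  −4z^3 + 48z^2 − 48z − 320 = (−(2/39)z + 20/39)(78z^2 − 156z − 624) + (0)
Last nonzero remainder: 78z^2 − 156z − 624. Dividing through by 78 gives the monic gcd z^2 − 2z − 8.
Cancel z^2 − 2z − 8 from numerator and denominator to get the reduced form.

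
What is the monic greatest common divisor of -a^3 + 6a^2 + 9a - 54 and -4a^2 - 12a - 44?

Repeated division with remainder:
  -a^3 + 6a^2 + 9a - 54 = ((1/4)a - 9/4)(-4a^2 - 12a - 44) + (-7a - 153)
  -4a^2 - 12a - 44 = ((4/7)a - 528/49)(-7a - 153) + (-82940/49)
  -7a - 153 = ((343/82940)a + 7497/82940)(-82940/49) + (0)
The last nonzero remainder is the constant -82940/49, so the polynomials are coprime and gcd = 1.

1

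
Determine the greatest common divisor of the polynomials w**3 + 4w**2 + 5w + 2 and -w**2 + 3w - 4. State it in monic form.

1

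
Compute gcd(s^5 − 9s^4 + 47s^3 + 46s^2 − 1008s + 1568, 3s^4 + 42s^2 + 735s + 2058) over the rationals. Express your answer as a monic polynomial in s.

s^2 − 7s + 49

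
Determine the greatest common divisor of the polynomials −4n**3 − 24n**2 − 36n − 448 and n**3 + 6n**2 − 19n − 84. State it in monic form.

n + 7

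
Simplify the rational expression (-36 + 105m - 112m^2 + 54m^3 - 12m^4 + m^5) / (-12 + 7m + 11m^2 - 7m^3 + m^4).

Repeated division with remainder:
  m^5 - 12m^4 + 54m^3 - 112m^2 + 105m - 36 = (m - 5)(m^4 - 7m^3 + 11m^2 + 7m - 12) + (8m^3 - 64m^2 + 152m - 96)
  m^4 - 7m^3 + 11m^2 + 7m - 12 = ((1/8)m + 1/8)(8m^3 - 64m^2 + 152m - 96) + (0)
Last nonzero remainder: 8m^3 - 64m^2 + 152m - 96. Dividing through by 8 gives the monic gcd m^3 - 8m^2 + 19m - 12.
Cancel m^3 - 8m^2 + 19m - 12 from numerator and denominator to get the reduced form.

(3 - 4m + m^2)/(1 + m)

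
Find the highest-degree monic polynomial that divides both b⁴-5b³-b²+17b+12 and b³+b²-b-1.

Apply the Euclidean algorithm:
  b⁴-5b³-b²+17b+12 = (b-6)(b³+b²-b-1) + (6b²+12b+6)
  b³+b²-b-1 = ((1/6)b-1/6)(6b²+12b+6) + (0)
Last nonzero remainder: 6b²+12b+6. Dividing through by 6 gives the monic gcd b²+2b+1.

b²+2b+1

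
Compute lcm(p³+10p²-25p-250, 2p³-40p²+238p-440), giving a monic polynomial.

By polynomial division,
  p³+10p²-25p-250 = (1/2)(2p³-40p²+238p-440) + (30p²-144p-30)
  2p³-40p²+238p-440 = ((1/15)p-76/75)(30p²-144p-30) + ((2352/25)p-2352/5)
  30p²-144p-30 = ((125/392)p+25/392)((2352/25)p-2352/5) + (0)
Last nonzero remainder: (2352/25)p-2352/5. Dividing through by 2352/25 gives the monic gcd p-5.
Then lcm(f, g) = f·g / gcd(f, g); expanding and making the result monic gives the answer.

p⁵-5p⁴-131p³+565p²+2650p-11000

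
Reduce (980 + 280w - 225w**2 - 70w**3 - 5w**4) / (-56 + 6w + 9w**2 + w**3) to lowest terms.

Euclidean algorithm in ℚ[w]:
  -5w**4 - 70w**3 - 225w**2 + 280w + 980 = (-5w - 25)(w**3 + 9w**2 + 6w - 56) + (30w**2 + 150w - 420)
  w**3 + 9w**2 + 6w - 56 = ((1/30)w + 2/15)(30w**2 + 150w - 420) + (0)
Last nonzero remainder: 30w**2 + 150w - 420. Dividing through by 30 gives the monic gcd w**2 + 5w - 14.
Cancel w**2 + 5w - 14 from numerator and denominator to get the reduced form.

(-70 - 45w - 5w**2)/(4 + w)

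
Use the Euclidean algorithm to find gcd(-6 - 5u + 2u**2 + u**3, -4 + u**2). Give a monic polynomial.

-2 + u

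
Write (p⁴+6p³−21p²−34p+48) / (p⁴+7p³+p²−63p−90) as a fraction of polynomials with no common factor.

Apply the Euclidean algorithm:
  p⁴+6p³−21p²−34p+48 = (p⁴+7p³+p²−63p−90) + (−p³−22p²+29p+138)
  p⁴+7p³+p²−63p−90 = (−p+15)(−p³−22p²+29p+138) + (360p²−360p−2160)
  −p³−22p²+29p+138 = (−(1/360)p−23/360)(360p²−360p−2160) + (0)
Last nonzero remainder: 360p²−360p−2160. Dividing through by 360 gives the monic gcd p²−p−6.
Cancel p²−p−6 from numerator and denominator to get the reduced form.

(p²+7p−8)/(p²+8p+15)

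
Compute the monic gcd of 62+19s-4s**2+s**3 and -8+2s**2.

2+s

By polynomial division,
  s**3-4s**2+19s+62 = ((1/2)s-2)(2s**2-8) + (23s+46)
  2s**2-8 = ((2/23)s-4/23)(23s+46) + (0)
Last nonzero remainder: 23s+46. Dividing through by 23 gives the monic gcd s+2.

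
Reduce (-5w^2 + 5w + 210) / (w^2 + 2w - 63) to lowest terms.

Apply the Euclidean algorithm:
  -5w^2 + 5w + 210 = (-5)(w^2 + 2w - 63) + (15w - 105)
  w^2 + 2w - 63 = ((1/15)w + 3/5)(15w - 105) + (0)
Last nonzero remainder: 15w - 105. Dividing through by 15 gives the monic gcd w - 7.
Cancel w - 7 from numerator and denominator to get the reduced form.

(-5w - 30)/(w + 9)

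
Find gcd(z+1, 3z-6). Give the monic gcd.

Euclidean algorithm in ℚ[z]:
  z+1 = (1/3)(3z-6) + (3)
  3z-6 = (z-2)(3) + (0)
The last nonzero remainder is the constant 3, so the polynomials are coprime and gcd = 1.

1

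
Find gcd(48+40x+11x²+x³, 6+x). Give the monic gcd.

1

Apply the Euclidean algorithm:
  x³+11x²+40x+48 = (x²+5x+10)(x+6) + (-12)
  x+6 = (-(1/12)x-1/2)(-12) + (0)
The last nonzero remainder is the constant -12, so the polynomials are coprime and gcd = 1.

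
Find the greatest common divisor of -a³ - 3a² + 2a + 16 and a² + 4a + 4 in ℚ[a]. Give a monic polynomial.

Apply the Euclidean algorithm:
  -a³ - 3a² + 2a + 16 = (-a + 1)(a² + 4a + 4) + (2a + 12)
  a² + 4a + 4 = ((1/2)a - 1)(2a + 12) + (16)
  2a + 12 = ((1/8)a + 3/4)(16) + (0)
The last nonzero remainder is the constant 16, so the polynomials are coprime and gcd = 1.

1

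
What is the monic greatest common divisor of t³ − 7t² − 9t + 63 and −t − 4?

Apply the Euclidean algorithm:
  t³ − 7t² − 9t + 63 = (−t² + 11t − 35)(−t − 4) + (−77)
  −t − 4 = ((1/77)t + 4/77)(−77) + (0)
The last nonzero remainder is the constant −77, so the polynomials are coprime and gcd = 1.

1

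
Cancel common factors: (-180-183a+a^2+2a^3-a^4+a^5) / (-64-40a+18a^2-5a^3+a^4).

(45+12a+2a^2+a^3)/(16-2a+a^2)

Repeated division with remainder:
  a^5-a^4+2a^3+a^2-183a-180 = (a+4)(a^4-5a^3+18a^2-40a-64) + (4a^3-31a^2+41a+76)
  a^4-5a^3+18a^2-40a-64 = ((1/4)a+11/16)(4a^3-31a^2+41a+76) + ((465/16)a^2-(1395/16)a-465/4)
  4a^3-31a^2+41a+76 = ((64/465)a-304/465)((465/16)a^2-(1395/16)a-465/4) + (0)
Last nonzero remainder: (465/16)a^2-(1395/16)a-465/4. Dividing through by 465/16 gives the monic gcd a^2-3a-4.
Cancel a^2-3a-4 from numerator and denominator to get the reduced form.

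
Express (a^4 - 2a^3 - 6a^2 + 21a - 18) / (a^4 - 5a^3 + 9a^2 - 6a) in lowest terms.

Repeated division with remainder:
  a^4 - 2a^3 - 6a^2 + 21a - 18 = (a^4 - 5a^3 + 9a^2 - 6a) + (3a^3 - 15a^2 + 27a - 18)
  a^4 - 5a^3 + 9a^2 - 6a = ((1/3)a)(3a^3 - 15a^2 + 27a - 18) + (0)
Last nonzero remainder: 3a^3 - 15a^2 + 27a - 18. Dividing through by 3 gives the monic gcd a^3 - 5a^2 + 9a - 6.
Cancel a^3 - 5a^2 + 9a - 6 from numerator and denominator to get the reduced form.

(a + 3)/(a)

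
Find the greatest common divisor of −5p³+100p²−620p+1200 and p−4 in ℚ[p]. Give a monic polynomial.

Repeated division with remainder:
  −5p³+100p²−620p+1200 = (−5p²+80p−300)(p−4) + (0)
The last nonzero remainder p−4 is already monic.

p−4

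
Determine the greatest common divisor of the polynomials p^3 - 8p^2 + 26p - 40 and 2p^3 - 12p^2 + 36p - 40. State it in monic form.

Repeated division with remainder:
  p^3 - 8p^2 + 26p - 40 = (1/2)(2p^3 - 12p^2 + 36p - 40) + (-2p^2 + 8p - 20)
  2p^3 - 12p^2 + 36p - 40 = (-p + 2)(-2p^2 + 8p - 20) + (0)
Last nonzero remainder: -2p^2 + 8p - 20. Dividing through by -2 gives the monic gcd p^2 - 4p + 10.

p^2 - 4p + 10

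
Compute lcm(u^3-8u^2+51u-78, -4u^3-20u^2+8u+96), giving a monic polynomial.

u^5-u^4+7u^3+183u^2+66u-936

Euclidean algorithm in ℚ[u]:
  u^3-8u^2+51u-78 = (-1/4)(-4u^3-20u^2+8u+96) + (-13u^2+53u-54)
  -4u^3-20u^2+8u+96 = ((4/13)u+472/169)(-13u^2+53u-54) + (-(20856/169)u+41712/169)
  -13u^2+53u-54 = ((2197/20856)u-1521/6952)(-(20856/169)u+41712/169) + (0)
Last nonzero remainder: -(20856/169)u+41712/169. Dividing through by -20856/169 gives the monic gcd u-2.
Then lcm(f, g) = f·g / gcd(f, g); expanding and making the result monic gives the answer.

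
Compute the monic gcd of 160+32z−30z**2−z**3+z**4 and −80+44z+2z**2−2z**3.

−20+z+z**2

By polynomial division,
  z**4−z**3−30z**2+32z+160 = (−(1/2)z)(−2z**3+2z**2+44z−80) + (−8z**2−8z+160)
  −2z**3+2z**2+44z−80 = ((1/4)z−1/2)(−8z**2−8z+160) + (0)
Last nonzero remainder: −8z**2−8z+160. Dividing through by −8 gives the monic gcd z**2+z−20.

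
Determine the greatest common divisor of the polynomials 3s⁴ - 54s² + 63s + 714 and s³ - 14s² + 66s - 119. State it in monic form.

s² - 7s + 17

By polynomial division,
  3s⁴ - 54s² + 63s + 714 = (3s + 42)(s³ - 14s² + 66s - 119) + (336s² - 2352s + 5712)
  s³ - 14s² + 66s - 119 = ((1/336)s - 1/48)(336s² - 2352s + 5712) + (0)
Last nonzero remainder: 336s² - 2352s + 5712. Dividing through by 336 gives the monic gcd s² - 7s + 17.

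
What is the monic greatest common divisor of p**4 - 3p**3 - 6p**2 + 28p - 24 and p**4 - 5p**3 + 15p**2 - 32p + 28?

Apply the Euclidean algorithm:
  p**4 - 3p**3 - 6p**2 + 28p - 24 = (p**4 - 5p**3 + 15p**2 - 32p + 28) + (2p**3 - 21p**2 + 60p - 52)
  p**4 - 5p**3 + 15p**2 - 32p + 28 = ((1/2)p + 11/4)(2p**3 - 21p**2 + 60p - 52) + ((171/4)p**2 - 171p + 171)
  2p**3 - 21p**2 + 60p - 52 = ((8/171)p - 52/171)((171/4)p**2 - 171p + 171) + (0)
Last nonzero remainder: (171/4)p**2 - 171p + 171. Dividing through by 171/4 gives the monic gcd p**2 - 4p + 4.

p**2 - 4p + 4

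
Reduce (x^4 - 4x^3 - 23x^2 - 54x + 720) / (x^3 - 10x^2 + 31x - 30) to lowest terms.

(x^3 + x^2 - 18x - 144)/(x^2 - 5x + 6)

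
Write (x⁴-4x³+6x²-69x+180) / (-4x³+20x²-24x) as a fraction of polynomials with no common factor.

(-x³+x²-3x+60)/(4x²-8x)

Euclidean algorithm in ℚ[x]:
  x⁴-4x³+6x²-69x+180 = (-(1/4)x-1/4)(-4x³+20x²-24x) + (5x²-75x+180)
  -4x³+20x²-24x = (-(4/5)x-8)(5x²-75x+180) + (-480x+1440)
  5x²-75x+180 = (-(1/96)x+1/8)(-480x+1440) + (0)
Last nonzero remainder: -480x+1440. Dividing through by -480 gives the monic gcd x-3.
Cancel x-3 from numerator and denominator to get the reduced form.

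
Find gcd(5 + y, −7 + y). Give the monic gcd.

Apply the Euclidean algorithm:
  y + 5 = (y − 7) + (12)
  y − 7 = ((1/12)y − 7/12)(12) + (0)
The last nonzero remainder is the constant 12, so the polynomials are coprime and gcd = 1.

1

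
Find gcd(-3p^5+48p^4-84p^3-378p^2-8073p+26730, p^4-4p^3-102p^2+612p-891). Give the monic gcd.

Euclidean algorithm in ℚ[p]:
  -3p^5+48p^4-84p^3-378p^2-8073p+26730 = (-3p+36)(p^4-4p^3-102p^2+612p-891) + (-246p^3+5130p^2-32778p+58806)
  p^4-4p^3-102p^2+612p-891 = (-(1/246)p-691/10086)(-246p^3+5130p^2-32778p+58806) + ((195360/1681)p^2-(2344320/1681)p+5274720/1681)
  -246p^3+5130p^2-32778p+58806 = (-(68921/32560)p+55473/2960)((195360/1681)p^2-(2344320/1681)p+5274720/1681) + (0)
Last nonzero remainder: (195360/1681)p^2-(2344320/1681)p+5274720/1681. Dividing through by 195360/1681 gives the monic gcd p^2-12p+27.

p^2-12p+27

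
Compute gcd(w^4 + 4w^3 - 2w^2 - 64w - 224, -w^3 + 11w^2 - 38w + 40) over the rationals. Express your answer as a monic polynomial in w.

Euclidean algorithm in ℚ[w]:
  w^4 + 4w^3 - 2w^2 - 64w - 224 = (-w - 15)(-w^3 + 11w^2 - 38w + 40) + (125w^2 - 594w + 376)
  -w^3 + 11w^2 - 38w + 40 = (-(1/125)w + 781/15625)(125w^2 - 594w + 376) + (-(82836/15625)w + 331344/15625)
  125w^2 - 594w + 376 = (-(1953125/82836)w + 734375/41418)(-(82836/15625)w + 331344/15625) + (0)
Last nonzero remainder: -(82836/15625)w + 331344/15625. Dividing through by -82836/15625 gives the monic gcd w - 4.

w - 4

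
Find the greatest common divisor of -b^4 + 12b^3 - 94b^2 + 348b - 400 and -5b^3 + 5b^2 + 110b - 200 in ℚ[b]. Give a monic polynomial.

b^2 - 6b + 8

By polynomial division,
  -b^4 + 12b^3 - 94b^2 + 348b - 400 = ((1/5)b - 11/5)(-5b^3 + 5b^2 + 110b - 200) + (-105b^2 + 630b - 840)
  -5b^3 + 5b^2 + 110b - 200 = ((1/21)b + 5/21)(-105b^2 + 630b - 840) + (0)
Last nonzero remainder: -105b^2 + 630b - 840. Dividing through by -105 gives the monic gcd b^2 - 6b + 8.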